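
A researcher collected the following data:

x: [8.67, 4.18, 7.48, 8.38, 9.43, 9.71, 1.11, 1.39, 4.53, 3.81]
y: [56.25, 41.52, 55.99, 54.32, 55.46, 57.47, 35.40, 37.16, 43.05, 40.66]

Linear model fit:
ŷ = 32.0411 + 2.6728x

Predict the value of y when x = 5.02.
ŷ = 45.4586

To predict y for x = 5.02, substitute into the regression equation:

ŷ = 32.0411 + 2.6728 × 5.02
ŷ = 32.0411 + 13.4175
ŷ = 45.4586

This is the fitted mean response at that x — an individual observation would come with a wider prediction interval.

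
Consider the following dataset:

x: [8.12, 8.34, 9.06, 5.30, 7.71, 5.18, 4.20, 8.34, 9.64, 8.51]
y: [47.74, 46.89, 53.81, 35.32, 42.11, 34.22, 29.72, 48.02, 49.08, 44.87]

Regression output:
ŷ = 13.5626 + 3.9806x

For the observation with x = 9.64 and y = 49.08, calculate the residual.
Residual = -2.8556

The residual is the difference between the actual value and the predicted value:

Residual = y - ŷ

Step 1: Calculate predicted value
ŷ = 13.5626 + 3.9806 × 9.64
ŷ = 51.9356

Step 2: Calculate residual
Residual = 49.08 - 51.9356
Residual = -2.8556

Interpretation: the model overestimates the actual value by 2.8556 at this point (negative residual → observation lies below the fitted line).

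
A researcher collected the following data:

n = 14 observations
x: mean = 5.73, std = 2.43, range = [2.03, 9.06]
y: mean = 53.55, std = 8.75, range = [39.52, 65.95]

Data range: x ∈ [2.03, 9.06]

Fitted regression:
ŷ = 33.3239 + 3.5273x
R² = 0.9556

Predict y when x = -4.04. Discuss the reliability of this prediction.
ŷ = 19.0736, but this is extrapolation (below the data range [2.03, 9.06]) and may be unreliable.

Prediction calculation:
ŷ = 33.3239 + 3.5273 × (-4.04)
ŷ = 19.0736

Reliability:
- Data range: x ∈ [2.03, 9.06]
- Prediction point: x = -4.04 is 6.07 units below the observed range → this is EXTRAPOLATION, not interpolation

Why that matters here:
- R² describes fit only over the sampled x values; it says nothing about behaviour beyond them
- Real relationships often flatten, saturate, or turn nonlinear at extremes
- The linear relationship may not hold outside the observed range

A defensible statement: 'if the linear trend continued to x = -4.04, y would be about 19.0736' — the premise is untested.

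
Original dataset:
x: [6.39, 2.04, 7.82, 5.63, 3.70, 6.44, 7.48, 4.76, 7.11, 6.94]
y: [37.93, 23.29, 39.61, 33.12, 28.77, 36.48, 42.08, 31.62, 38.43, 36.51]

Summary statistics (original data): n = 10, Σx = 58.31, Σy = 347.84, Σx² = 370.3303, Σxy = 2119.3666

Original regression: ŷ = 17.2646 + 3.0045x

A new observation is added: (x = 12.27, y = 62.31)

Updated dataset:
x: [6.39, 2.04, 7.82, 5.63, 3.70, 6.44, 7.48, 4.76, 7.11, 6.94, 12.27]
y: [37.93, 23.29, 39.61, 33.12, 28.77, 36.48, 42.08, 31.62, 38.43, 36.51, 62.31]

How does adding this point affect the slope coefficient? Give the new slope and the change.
New slope β₁ = 3.7085 versus 3.0045 before: a change of +0.7040 (+23.4%).

The new point has HIGH LEVERAGE: x = 12.27 is far from the original mean x̄ = 58.31/10 ≈ 5.83 (original range [2.04, 7.82]).

Step 1: Update the sums with the new point (n goes from 10 to 11)
Σx  = 58.31 + 12.27 = 70.58
Σy  = 347.84 + 62.31 = 410.15
Σx² = 370.3303 + 12.27² = 370.3303 + 150.5529 = 520.8832
Σxy = 2119.3666 + 12.27×62.31 = 2119.3666 + 764.5437 = 2883.9103

Step 2: Recompute the slope with b₁ = (nΣxy − ΣxΣy) / (nΣx² − (Σx)²)
Numerator   = 11×2883.9103 − 70.58×410.15 = 31723.0133 − 28948.3870 = 2774.6263
Denominator = 11×520.8832 − 70.58² = 5729.7152 − 4981.5364 = 748.1788
b₁(new) = 2774.6263 / 748.1788 = 3.7085

(Same formula on the original sums: (10×2119.3666 − 58.31×347.84) / (10×370.3303 − 58.31²) = 911.1156 / 303.2469 = 3.0045, matching the given fit.)

Step 3: Change in slope
Δβ₁ = 3.7085 − 3.0045 = +0.7040
Relative change = +0.7040 / 3.0045 × 100% = +23.4%
→ the slope increases when the point is added.

Because the point sits above the extension of the original line at a high-leverage x, it tilts the fit up.
In practice: examine leverage (hᵢ) and Cook's distance rather than deleting it automatically; investigate whether it comes from the same population as the rest of the sample.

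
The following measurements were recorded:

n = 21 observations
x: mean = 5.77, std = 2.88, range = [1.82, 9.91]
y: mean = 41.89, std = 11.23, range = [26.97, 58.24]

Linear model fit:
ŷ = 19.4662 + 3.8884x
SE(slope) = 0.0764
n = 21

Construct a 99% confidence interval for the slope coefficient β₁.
The 99% CI for β₁ is (3.6698, 4.1070)

Confidence interval for the slope:

The 99% CI for β₁ is: β̂₁ ± t*(α/2, n-2) × SE(β̂₁)

Step 1: Find critical t-value
- Confidence level = 0.99
- Degrees of freedom = n - 2 = 21 - 2 = 19
- t*(α/2, 19) = 2.8609

Step 2: Calculate margin of error
Margin = 2.8609 × 0.0764 = 0.2186

Step 3: Construct interval
CI = 3.8884 ± 0.2186
CI = (3.6698, 4.1070)

Interpretation: each one-unit increase in x is associated with a change in mean y of between 3.6698 and 4.1070, with 99% confidence.
Both endpoints are positive, so the data support a genuinely positive slope at this confidence level.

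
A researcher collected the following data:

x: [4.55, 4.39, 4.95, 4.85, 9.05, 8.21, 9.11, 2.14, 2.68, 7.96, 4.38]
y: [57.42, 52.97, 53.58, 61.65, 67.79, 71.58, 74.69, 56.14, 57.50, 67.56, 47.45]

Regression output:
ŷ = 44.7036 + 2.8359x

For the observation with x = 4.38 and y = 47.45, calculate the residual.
Residual = -9.6748

The residual is the difference between the actual value and the predicted value:

Residual = y - ŷ

Step 1: Calculate predicted value
ŷ = 44.7036 + 2.8359 × 4.38
ŷ = 57.1248

Step 2: Calculate residual
Residual = 47.45 - 57.1248
Residual = -9.6748

The residual is negative, so the observed y = 47.45 sits below the regression line (the line overestimates it by 9.6748).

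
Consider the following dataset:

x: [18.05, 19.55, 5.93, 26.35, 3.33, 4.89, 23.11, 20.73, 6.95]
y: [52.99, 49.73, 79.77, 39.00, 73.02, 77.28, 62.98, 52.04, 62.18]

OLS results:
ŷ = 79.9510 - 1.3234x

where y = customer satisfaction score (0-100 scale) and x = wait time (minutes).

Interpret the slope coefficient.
An increase of one minute in wait time is associated with a 1.3234 points decrease in predicted satisfaction score.

The slope β₁ = -1.3234 gives the rate at which the fitted satisfaction score changes with wait time.

Interpretation:
- Wait time up by 1 minute → predicted satisfaction score decreases by 1.3234 points
- This is a linear approximation: the same per-unit change is assumed across the whole observed x range
- The slope describes association in these data, not necessarily a causal effect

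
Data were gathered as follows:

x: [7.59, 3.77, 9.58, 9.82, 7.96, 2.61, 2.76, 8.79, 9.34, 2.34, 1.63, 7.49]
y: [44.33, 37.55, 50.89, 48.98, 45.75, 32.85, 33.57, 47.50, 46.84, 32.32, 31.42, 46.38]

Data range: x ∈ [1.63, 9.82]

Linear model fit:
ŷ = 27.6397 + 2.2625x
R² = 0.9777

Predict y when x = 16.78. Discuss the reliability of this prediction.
The equation gives ŷ = 65.6045; however x = 16.78 is 6.96 units above the observed range, so this extrapolated value should not be trusted.

Prediction calculation:
ŷ = 27.6397 + 2.2625 × 16.78
ŷ = 65.6045

Reliability:
- Data range: x ∈ [1.63, 9.82]
- Prediction point: x = 16.78 is 6.96 units above the observed range → this is EXTRAPOLATION, not interpolation

Why that matters here:
- The standard error of prediction grows with (x − x̄)², and x = 16.78 is far from x̄ = 6.14
- There are no observations near this x to validate the fitted line there

Report the number if required, but flag clearly that it is an extrapolation.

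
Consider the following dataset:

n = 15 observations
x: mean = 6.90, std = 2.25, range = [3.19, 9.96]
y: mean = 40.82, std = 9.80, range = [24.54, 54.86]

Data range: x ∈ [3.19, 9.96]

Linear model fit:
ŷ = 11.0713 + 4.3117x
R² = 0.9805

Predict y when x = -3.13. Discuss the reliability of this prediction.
ŷ = -2.4243, but this is extrapolation (below the data range [3.19, 9.96]) and may be unreliable.

Prediction calculation:
ŷ = 11.0713 + 4.3117 × (-3.13)
ŷ = -2.4243

Reliability:
- Data range: x ∈ [3.19, 9.96]
- Prediction point: x = -3.13 is 6.32 units below the observed range → this is EXTRAPOLATION, not interpolation

Why that matters here:
- There are no observations near this x to validate the fitted line there
- The standard error of prediction grows with (x − x̄)², and x = -3.13 is far from x̄ = 6.90

A defensible statement: 'if the linear trend continued to x = -3.13, y would be about -2.4243' — the premise is untested.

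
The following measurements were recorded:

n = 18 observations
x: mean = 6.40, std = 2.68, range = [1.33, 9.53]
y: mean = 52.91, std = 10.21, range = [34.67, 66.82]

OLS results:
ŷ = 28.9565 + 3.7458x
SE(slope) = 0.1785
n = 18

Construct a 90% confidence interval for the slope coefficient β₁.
The 90% CI for β₁ is (3.4342, 4.0574)

Confidence interval for the slope:

The 90% CI for β₁ is: β̂₁ ± t*(α/2, n-2) × SE(β̂₁)

Step 1: Find critical t-value
- Confidence level = 0.9
- Degrees of freedom = n - 2 = 18 - 2 = 16
- t*(α/2, 16) = 1.7459

Step 2: Calculate margin of error
Margin = 1.7459 × 0.1785 = 0.3116

Step 3: Construct interval
CI = 3.7458 ± 0.3116
CI = (3.4342, 4.0574)

Interpretation: intervals built this way capture the true β₁ in 90% of repeated samples; here the plausible range for the per-unit effect of x on y is 3.4342 to 4.0574.
Both endpoints are positive, so the data support a genuinely positive slope at this confidence level.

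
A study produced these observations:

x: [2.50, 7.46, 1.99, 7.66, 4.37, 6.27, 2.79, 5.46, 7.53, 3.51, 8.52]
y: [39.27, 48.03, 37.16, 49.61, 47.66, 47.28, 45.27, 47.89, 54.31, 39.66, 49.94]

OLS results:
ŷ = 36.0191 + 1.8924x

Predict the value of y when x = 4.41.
ŷ = 44.3646

Plug x = 4.41 into the fitted line:

ŷ = 36.0191 + 1.8924 × 4.41
ŷ = 36.0191 + 8.3455
ŷ = 44.3646

This is the fitted mean response at that x — an individual observation would come with a wider prediction interval.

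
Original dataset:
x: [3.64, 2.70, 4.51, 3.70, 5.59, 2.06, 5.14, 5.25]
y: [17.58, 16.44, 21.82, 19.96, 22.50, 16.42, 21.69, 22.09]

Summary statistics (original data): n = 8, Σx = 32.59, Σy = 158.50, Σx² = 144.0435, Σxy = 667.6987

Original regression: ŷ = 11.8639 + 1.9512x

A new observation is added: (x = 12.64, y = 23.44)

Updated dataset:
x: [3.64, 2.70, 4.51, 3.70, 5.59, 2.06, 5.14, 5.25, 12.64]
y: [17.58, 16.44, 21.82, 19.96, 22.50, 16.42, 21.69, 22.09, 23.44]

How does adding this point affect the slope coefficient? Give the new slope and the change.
New slope β₁ = 0.6487 versus 1.9512 before: a change of -1.3025 (-66.8%).

x = 12.64 lies well outside the original x-range [2.06, 5.59] (x̄ ≈ 4.07), so this observation has high leverage and can move the slope substantially.

Step 1: Update the sums with the new point (n goes from 8 to 9)
Σx  = 32.59 + 12.64 = 45.23
Σy  = 158.50 + 23.44 = 181.94
Σx² = 144.0435 + 12.64² = 144.0435 + 159.7696 = 303.8131
Σxy = 667.6987 + 12.64×23.44 = 667.6987 + 296.2816 = 963.9803

Step 2: Recompute the slope with b₁ = (nΣxy − ΣxΣy) / (nΣx² − (Σx)²)
Numerator   = 9×963.9803 − 45.23×181.94 = 8675.8227 − 8229.1462 = 446.6765
Denominator = 9×303.8131 − 45.23² = 2734.3179 − 2045.7529 = 688.5650
b₁(new) = 446.6765 / 688.5650 = 0.6487

(Same formula on the original sums: (8×667.6987 − 32.59×158.50) / (8×144.0435 − 32.59²) = 176.0746 / 90.2399 = 1.9512, matching the given fit.)

Step 3: Change in slope
Δβ₁ = 0.6487 − 1.9512 = -1.3025
Relative change = -1.3025 / 1.9512 × 100% = -66.8%
→ the slope decreases when the point is added.

A high-leverage point only changes the slope if it is off the original line; here y = 23.44 is below the original trend, so the slope decreases.
In practice: refit with and without it and report both if conclusions differ; check such a point for data-entry or measurement error.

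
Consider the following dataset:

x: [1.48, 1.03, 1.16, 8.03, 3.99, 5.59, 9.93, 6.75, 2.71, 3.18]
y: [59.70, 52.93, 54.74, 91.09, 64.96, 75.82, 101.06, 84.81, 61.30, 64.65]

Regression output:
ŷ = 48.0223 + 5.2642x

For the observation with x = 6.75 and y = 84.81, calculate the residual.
Residual = 1.2543

The residual is the difference between the actual value and the predicted value:

Residual = y - ŷ

Step 1: Calculate predicted value
ŷ = 48.0223 + 5.2642 × 6.75
ŷ = 83.5557

Step 2: Calculate residual
Residual = 84.81 - 83.5557
Residual = 1.2543

The residual is positive, so the observed y = 84.81 sits above the regression line (the line underestimates it by 1.2543).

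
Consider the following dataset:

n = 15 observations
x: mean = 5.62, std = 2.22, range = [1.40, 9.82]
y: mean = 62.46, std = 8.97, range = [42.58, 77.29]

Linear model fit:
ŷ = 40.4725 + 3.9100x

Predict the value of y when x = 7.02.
ŷ = 67.9207

x = 7.02 lies inside the observed range [1.40, 9.82], so the fitted equation applies directly:

ŷ = 40.4725 + 3.9100 × 7.02
ŷ = 40.4725 + 27.4482
ŷ = 67.9207

This is the fitted mean response at that x — an individual observation would come with a wider prediction interval.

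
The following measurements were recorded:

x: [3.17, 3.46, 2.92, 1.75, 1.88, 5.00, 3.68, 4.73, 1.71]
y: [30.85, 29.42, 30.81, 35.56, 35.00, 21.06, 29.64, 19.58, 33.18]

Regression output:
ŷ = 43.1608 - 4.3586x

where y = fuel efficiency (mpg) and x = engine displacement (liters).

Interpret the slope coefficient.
An increase of one liter in engine displacement is associated with a 4.3586 mpg decrease in predicted fuel efficiency.

β₁ = -4.3586 is the change in predicted fuel efficiency (mpg) per additional liter of engine displacement.

Interpretation:
- Engine displacement up by 1 liter → predicted fuel efficiency decreases by 4.3586 mpg
- This is a linear approximation: the same per-unit change is assumed across the whole observed x range

The intercept β₀ = 43.1608 is the predicted fuel efficiency when engine displacement = 0; since the smallest observed x is 1.71, this is an extrapolation and mainly anchors the line.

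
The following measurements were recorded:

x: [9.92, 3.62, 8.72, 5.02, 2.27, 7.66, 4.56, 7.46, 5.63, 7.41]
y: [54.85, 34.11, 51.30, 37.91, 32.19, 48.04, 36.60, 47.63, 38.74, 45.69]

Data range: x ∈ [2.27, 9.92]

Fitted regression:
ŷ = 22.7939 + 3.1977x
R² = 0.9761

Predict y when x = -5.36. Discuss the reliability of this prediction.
ŷ = 5.6542 (extrapolation — x = -5.36 lies outside [2.27, 9.92], so reliability is low).

Prediction calculation:
ŷ = 22.7939 + 3.1977 × (-5.36)
ŷ = 5.6542

Reliability:
- Data range: x ∈ [2.27, 9.92]
- Prediction point: x = -5.36 is 7.63 units below the observed range → this is EXTRAPOLATION, not interpolation

Why that matters here:
- R² describes fit only over the sampled x values; it says nothing about behaviour beyond them
- The linear relationship may not hold outside the observed range
- There are no observations near this x to validate the fitted line there

Report the number if required, but flag clearly that it is an extrapolation.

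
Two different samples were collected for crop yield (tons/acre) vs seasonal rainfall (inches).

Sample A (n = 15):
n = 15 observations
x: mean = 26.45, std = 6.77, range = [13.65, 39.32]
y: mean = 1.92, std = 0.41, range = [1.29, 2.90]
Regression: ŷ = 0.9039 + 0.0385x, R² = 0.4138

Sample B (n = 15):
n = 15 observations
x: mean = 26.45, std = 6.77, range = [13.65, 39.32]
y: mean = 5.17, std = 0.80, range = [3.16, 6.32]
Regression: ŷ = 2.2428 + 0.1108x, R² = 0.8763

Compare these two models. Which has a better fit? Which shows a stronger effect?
Model B has the better fit (R² = 0.8763 vs 0.4138). Model B shows the stronger effect (|β₁| = 0.1108 vs 0.0385).

Model Comparison:

Fit — compare R²:
- Model A: R² = 0.4138 → 41.38% of variance in crop yield explained
- Model B: R² = 0.8763 → 87.63% of variance in crop yield explained
- 0.8763 > 0.4138 → Model B has the better fit

Which has the larger per-inch effect? (|β₁|)
- Model A: β₁ = 0.0385 → predicted crop yield rises 0.0385 tons/acre per additional inch of rainfall
- Model B: β₁ = 0.1108 → predicted crop yield rises 0.1108 tons/acre per additional inch of rainfall
- |0.0385| < |0.1108| → Model B shows the stronger marginal effect

Note: A better fit (higher R²) doesn't necessarily mean a more important relationship.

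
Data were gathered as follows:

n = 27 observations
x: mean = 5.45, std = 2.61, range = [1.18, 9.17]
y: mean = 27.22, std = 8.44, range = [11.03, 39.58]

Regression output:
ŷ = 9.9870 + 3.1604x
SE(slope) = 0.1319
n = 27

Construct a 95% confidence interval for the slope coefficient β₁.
The 95% CI for β₁ is (2.8888, 3.4320)

Confidence interval for the slope:

The 95% CI for β₁ is: β̂₁ ± t*(α/2, n-2) × SE(β̂₁)

Step 1: Find critical t-value
- Confidence level = 0.95
- Degrees of freedom = n - 2 = 27 - 2 = 25
- t*(α/2, 25) = 2.0595

Step 2: Calculate margin of error
Margin = 2.0595 × 0.1319 = 0.2716

Step 3: Construct interval
CI = 3.1604 ± 0.2716
CI = (2.8888, 3.4320)

Interpretation: We are 95% confident that the true slope β₁ lies between 2.8888 and 3.4320.
Since 0 is outside the interval, a two-sided test at α = 0.05 would reject H₀: β₁ = 0.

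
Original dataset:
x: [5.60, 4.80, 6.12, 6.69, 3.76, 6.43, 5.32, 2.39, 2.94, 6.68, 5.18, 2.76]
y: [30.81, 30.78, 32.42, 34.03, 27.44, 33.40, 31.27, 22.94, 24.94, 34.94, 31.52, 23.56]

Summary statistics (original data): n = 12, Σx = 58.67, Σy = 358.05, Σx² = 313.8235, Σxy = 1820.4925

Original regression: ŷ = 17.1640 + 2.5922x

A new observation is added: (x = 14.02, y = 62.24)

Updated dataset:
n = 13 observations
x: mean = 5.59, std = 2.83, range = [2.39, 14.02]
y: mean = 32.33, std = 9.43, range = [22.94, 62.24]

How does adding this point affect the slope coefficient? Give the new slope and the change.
Adding the point moves β₁ from 2.5922 to 3.3004, i.e. it increases by 0.7082 (+27.3%).

The new point has HIGH LEVERAGE: x = 14.02 is far from the original mean x̄ = 58.67/12 ≈ 4.89 (original range [2.39, 6.69]).

Step 1: Update the sums with the new point (n goes from 12 to 13)
Σx  = 58.67 + 14.02 = 72.69
Σy  = 358.05 + 62.24 = 420.29
Σx² = 313.8235 + 14.02² = 313.8235 + 196.5604 = 510.3839
Σxy = 1820.4925 + 14.02×62.24 = 1820.4925 + 872.6048 = 2693.0973

Step 2: Recompute the slope with b₁ = (nΣxy − ΣxΣy) / (nΣx² − (Σx)²)
Numerator   = 13×2693.0973 − 72.69×420.29 = 35010.2649 − 30550.8801 = 4459.3848
Denominator = 13×510.3839 − 72.69² = 6634.9907 − 5283.8361 = 1351.1546
b₁(new) = 4459.3848 / 1351.1546 = 3.3004

(Same formula on the original sums: (12×1820.4925 − 58.67×358.05) / (12×313.8235 − 58.67²) = 839.1165 / 323.7131 = 2.5922, matching the given fit.)

Step 3: Change in slope
Δβ₁ = 3.3004 − 2.5922 = +0.7082
Relative change = +0.7082 / 2.5922 × 100% = +27.3%
→ the slope increases when the point is added.

Because the point sits above the extension of the original line at a high-leverage x, it tilts the fit up.
In practice: investigate whether it comes from the same population as the rest of the sample; refit with and without it and report both if conclusions differ.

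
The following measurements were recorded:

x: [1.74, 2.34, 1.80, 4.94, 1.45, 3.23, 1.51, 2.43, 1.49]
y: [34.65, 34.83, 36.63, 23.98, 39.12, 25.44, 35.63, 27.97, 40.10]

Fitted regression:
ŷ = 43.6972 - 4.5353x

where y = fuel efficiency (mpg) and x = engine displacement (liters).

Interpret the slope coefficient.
On average, fuel efficiency is about 4.5353 mpg lower for every extra liter of engine displacement.

The slope coefficient β₁ = -4.5353 represents the marginal effect of engine displacement on fuel efficiency.

Interpretation:
- Engine displacement up by 1 liter → predicted fuel efficiency decreases by 4.5353 mpg
- The effect is assumed constant over the observed range of x (linearity)
- The slope describes association in these data, not necessarily a causal effect

The intercept β₀ = 43.6972 is the predicted fuel efficiency when engine displacement = 0; since the smallest observed x is 1.45, this is an extrapolation and mainly anchors the line.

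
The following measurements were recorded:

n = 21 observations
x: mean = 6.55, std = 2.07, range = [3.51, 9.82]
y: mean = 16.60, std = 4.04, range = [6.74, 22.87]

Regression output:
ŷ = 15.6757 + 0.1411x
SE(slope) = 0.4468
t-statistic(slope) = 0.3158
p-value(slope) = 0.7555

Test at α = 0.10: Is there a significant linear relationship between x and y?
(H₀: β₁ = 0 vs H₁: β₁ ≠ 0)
Since p-value = 0.7555 ≥ α = 0.10, fail to reject H₀ — the slope is not significantly different from 0.

Hypothesis test for the slope coefficient:

H₀: β₁ = 0 (no linear relationship)
H₁: β₁ ≠ 0 (linear relationship exists)

Test statistic: t = β̂₁ / SE(β̂₁) = 0.1411 / 0.4468 = 0.3158

The p-value (0.7555) is the probability, under H₀, of a t-statistic at least as extreme as |t| = 0.3158 (two-sided, df = n − 2 = 19).

Decision rule: reject H₀ if p-value < α.
p-value = 0.7555 ≥ α = 0.10 → fail to reject H₀.

Conclusion: the linear association between x and y is not significant at the 10% level.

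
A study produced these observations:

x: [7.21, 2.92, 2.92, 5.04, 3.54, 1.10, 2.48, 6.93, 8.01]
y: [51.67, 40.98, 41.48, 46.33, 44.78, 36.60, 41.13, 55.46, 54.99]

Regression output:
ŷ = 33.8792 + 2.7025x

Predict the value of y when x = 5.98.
ŷ = 50.0402

Plug x = 5.98 into the fitted line:

ŷ = 33.8792 + 2.7025 × 5.98
ŷ = 33.8792 + 16.1610
ŷ = 50.0402

This is a point prediction; actual observations scatter around it by roughly the residual standard deviation.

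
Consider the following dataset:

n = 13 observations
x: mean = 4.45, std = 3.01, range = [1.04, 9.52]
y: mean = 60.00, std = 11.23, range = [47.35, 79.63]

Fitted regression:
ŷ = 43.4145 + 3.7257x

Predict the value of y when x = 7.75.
ŷ = 72.2887

Plug x = 7.75 into the fitted line:

ŷ = 43.4145 + 3.7257 × 7.75
ŷ = 43.4145 + 28.8742
ŷ = 72.2887

This is the fitted mean response at that x — an individual observation would come with a wider prediction interval.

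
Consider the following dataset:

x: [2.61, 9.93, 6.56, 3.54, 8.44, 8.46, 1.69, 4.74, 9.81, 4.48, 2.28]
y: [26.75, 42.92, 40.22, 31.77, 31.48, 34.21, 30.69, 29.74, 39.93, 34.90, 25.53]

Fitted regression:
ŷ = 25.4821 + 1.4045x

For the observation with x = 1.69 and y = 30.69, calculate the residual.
Residual = 2.8343

The residual is the difference between the actual value and the predicted value:

Residual = y - ŷ

Step 1: Calculate predicted value
ŷ = 25.4821 + 1.4045 × 1.69
ŷ = 27.8557

Step 2: Calculate residual
Residual = 30.69 - 27.8557
Residual = 2.8343

Interpretation: the model underestimates the actual value by 2.8343 at this point (positive residual → observation lies above the fitted line).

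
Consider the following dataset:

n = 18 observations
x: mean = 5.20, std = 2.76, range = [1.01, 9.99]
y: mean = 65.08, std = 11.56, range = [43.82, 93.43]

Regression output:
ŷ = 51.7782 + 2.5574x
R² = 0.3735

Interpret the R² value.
About 37.35% of the variability in y is accounted for by the regression on x (R² = 0.3735) — a moderate linear fit.

The coefficient of determination R² is the fraction of the total variation in y that the fitted line accounts for.

Here R² = 0.3735:
- Explained: 37.35% of the variation in y
- Unexplained (residual): 100% − 37.35% = 62.65%
- Rule of thumb (below 0.3 weak; 0.3 to below 0.7 moderate; 0.7 and above strong) → moderate

Note: R² says nothing about causation, and a high R² does not by itself mean the linear form is appropriate — check the residuals.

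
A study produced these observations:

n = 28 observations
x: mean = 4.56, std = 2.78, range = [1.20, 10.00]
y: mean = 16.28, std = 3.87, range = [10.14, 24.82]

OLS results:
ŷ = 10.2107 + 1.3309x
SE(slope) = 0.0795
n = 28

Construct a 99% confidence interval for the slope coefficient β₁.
The 99% CI for β₁ is (1.1100, 1.5518)

Confidence interval for the slope:

The 99% CI for β₁ is: β̂₁ ± t*(α/2, n-2) × SE(β̂₁)

Step 1: Find critical t-value
- Confidence level = 0.99
- Degrees of freedom = n - 2 = 28 - 2 = 26
- t*(α/2, 26) = 2.7787

Step 2: Calculate margin of error
Margin = 2.7787 × 0.0795 = 0.2209

Step 3: Construct interval
CI = 1.3309 ± 0.2209
CI = (1.1100, 1.5518)

Interpretation: intervals built this way capture the true β₁ in 99% of repeated samples; here the plausible range for the per-unit effect of x on y is 1.1100 to 1.5518.
The interval does not include 0, suggesting a significant linear relationship.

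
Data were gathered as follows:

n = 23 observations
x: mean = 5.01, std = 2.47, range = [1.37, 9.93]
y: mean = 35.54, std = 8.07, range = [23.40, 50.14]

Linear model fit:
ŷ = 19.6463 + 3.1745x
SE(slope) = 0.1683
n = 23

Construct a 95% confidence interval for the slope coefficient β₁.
The 95% CI for β₁ is (2.8245, 3.5245)

Confidence interval for the slope:

The 95% CI for β₁ is: β̂₁ ± t*(α/2, n-2) × SE(β̂₁)

Step 1: Find critical t-value
- Confidence level = 0.95
- Degrees of freedom = n - 2 = 23 - 2 = 21
- t*(α/2, 21) = 2.0796

Step 2: Calculate margin of error
Margin = 2.0796 × 0.1683 = 0.3500

Step 3: Construct interval
CI = 3.1745 ± 0.3500
CI = (2.8245, 3.5245)

Interpretation: We are 95% confident that the true slope β₁ lies between 2.8245 and 3.5245.
Since 0 is outside the interval, a two-sided test at α = 0.05 would reject H₀: β₁ = 0.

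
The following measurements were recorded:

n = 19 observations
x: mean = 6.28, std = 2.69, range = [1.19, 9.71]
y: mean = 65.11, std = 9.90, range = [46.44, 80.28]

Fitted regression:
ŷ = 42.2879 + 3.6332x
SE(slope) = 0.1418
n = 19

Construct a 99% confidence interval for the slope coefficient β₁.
The 99% CI for β₁ is (3.2222, 4.0442)

Confidence interval for the slope:

The 99% CI for β₁ is: β̂₁ ± t*(α/2, n-2) × SE(β̂₁)

Step 1: Find critical t-value
- Confidence level = 0.99
- Degrees of freedom = n - 2 = 19 - 2 = 17
- t*(α/2, 17) = 2.8982

Step 2: Calculate margin of error
Margin = 2.8982 × 0.1418 = 0.4110

Step 3: Construct interval
CI = 3.6332 ± 0.4110
CI = (3.2222, 4.0442)

Interpretation: intervals built this way capture the true β₁ in 99% of repeated samples; here the plausible range for the per-unit effect of x on y is 3.2222 to 4.0442.
Both endpoints are positive, so the data support a genuinely positive slope at this confidence level.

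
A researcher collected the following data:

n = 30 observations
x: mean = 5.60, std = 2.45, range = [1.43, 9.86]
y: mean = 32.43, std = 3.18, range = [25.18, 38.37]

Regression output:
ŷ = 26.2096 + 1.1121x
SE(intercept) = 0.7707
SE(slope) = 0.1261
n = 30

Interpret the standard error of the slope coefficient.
SE(β̂₁) = 0.1261 is the estimated standard deviation of the slope estimate across repeated samples; relative to β̂₁ = 1.1121 that is 11.3%, a precise estimate.

SE(β̂₁) = s / √Sxx, where s is the residual standard deviation and Sxx = Σ(x − x̄)². It is the yardstick for how far β̂₁ = 1.1121 could plausibly be from the true slope.

Relative precision:
- SE / |β̂₁| = 0.1261 / 1.1121 = 11.3%
- Rule of thumb (under 20%: precise; 20% to under 50%: moderately precise; 50% or more: imprecise) → precise

Link to the t-test: t = β̂₁ / SE(β̂₁) = 1.1121 / 0.1261 = 8.8192, the statistic for H₀: β₁ = 0.

What drives SE(β̂₁): larger n (here n = 30) → smaller SE; wider spread of x values → smaller SE.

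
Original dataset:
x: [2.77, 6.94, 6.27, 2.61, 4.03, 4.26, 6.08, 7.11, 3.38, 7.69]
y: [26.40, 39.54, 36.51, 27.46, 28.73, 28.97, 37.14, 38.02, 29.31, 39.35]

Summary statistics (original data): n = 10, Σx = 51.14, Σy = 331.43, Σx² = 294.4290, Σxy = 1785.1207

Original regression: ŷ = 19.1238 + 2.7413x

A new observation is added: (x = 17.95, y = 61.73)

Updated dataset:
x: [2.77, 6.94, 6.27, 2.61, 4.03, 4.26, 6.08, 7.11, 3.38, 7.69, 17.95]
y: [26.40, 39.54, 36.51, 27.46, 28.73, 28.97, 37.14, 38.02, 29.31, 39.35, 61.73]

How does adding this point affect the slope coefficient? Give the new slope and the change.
The slope changes from 2.7413 to 2.3197 (change of -0.4216, or -15.4%).

x = 17.95 lies well outside the original x-range [2.61, 7.69] (x̄ ≈ 5.11), so this observation has high leverage and can move the slope substantially.

Step 1: Update the sums with the new point (n goes from 10 to 11)
Σx  = 51.14 + 17.95 = 69.09
Σy  = 331.43 + 61.73 = 393.16
Σx² = 294.4290 + 17.95² = 294.4290 + 322.2025 = 616.6315
Σxy = 1785.1207 + 17.95×61.73 = 1785.1207 + 1108.0535 = 2893.1742

Step 2: Recompute the slope with b₁ = (nΣxy − ΣxΣy) / (nΣx² − (Σx)²)
Numerator   = 11×2893.1742 − 69.09×393.16 = 31824.9162 − 27163.4244 = 4661.4918
Denominator = 11×616.6315 − 69.09² = 6782.9465 − 4773.4281 = 2009.5184
b₁(new) = 4661.4918 / 2009.5184 = 2.3197

(Same formula on the original sums: (10×1785.1207 − 51.14×331.43) / (10×294.4290 − 51.14²) = 901.8768 / 328.9904 = 2.7413, matching the given fit.)

Step 3: Change in slope
Δβ₁ = 2.3197 − 2.7413 = -0.4216
Relative change = -0.4216 / 2.7413 × 100% = -15.4%
→ the slope decreases when the point is added.

Because the point sits below the extension of the original line at a high-leverage x, it tilts the fit down.
In practice: refit with and without it and report both if conclusions differ.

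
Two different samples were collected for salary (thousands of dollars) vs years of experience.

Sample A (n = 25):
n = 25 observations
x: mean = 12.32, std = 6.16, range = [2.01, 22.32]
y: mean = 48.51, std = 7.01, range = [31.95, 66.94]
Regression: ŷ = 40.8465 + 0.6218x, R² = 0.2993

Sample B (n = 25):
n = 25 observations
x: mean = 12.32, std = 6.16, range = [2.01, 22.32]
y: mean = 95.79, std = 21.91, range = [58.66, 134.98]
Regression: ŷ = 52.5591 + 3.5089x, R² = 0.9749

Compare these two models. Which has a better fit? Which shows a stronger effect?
Model B has the better fit (R² = 0.9749 vs 0.2993). Model B shows the stronger effect (|β₁| = 3.5089 vs 0.6218).

Model Comparison:

Goodness of fit (R²):
- Model A: R² = 0.2993 → 29.93% of variance in salary explained
- Model B: R² = 0.9749 → 97.49% of variance in salary explained
- 0.9749 > 0.2993 → Model B has the better fit

Which has the larger per-year effect? (|β₁|)
- Model A: β₁ = 0.6218 → predicted salary rises 0.6218 thousand dollars per additional year of experience
- Model B: β₁ = 3.5089 → predicted salary rises 3.5089 thousand dollars per additional year of experience
- |0.6218| < |3.5089| → Model B shows the stronger marginal effect

Note: A steeper slope doesn't make a better model if the scatter around the line is large.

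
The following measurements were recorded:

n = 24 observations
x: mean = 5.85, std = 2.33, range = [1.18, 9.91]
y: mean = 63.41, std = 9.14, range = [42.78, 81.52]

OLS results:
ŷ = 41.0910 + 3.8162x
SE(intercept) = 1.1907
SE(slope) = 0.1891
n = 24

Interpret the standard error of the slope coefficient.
SE(slope) = 0.1891 measures the uncertainty in the estimated slope. The coefficient is estimated precisely (SE/|β̂₁| = 5.0%).

SE(β̂₁) = s / √Sxx, where s is the residual standard deviation and Sxx = Σ(x − x̄)². It is the yardstick for how far β̂₁ = 3.8162 could plausibly be from the true slope.

Relative precision:
- SE / |β̂₁| = 0.1891 / 3.8162 = 5.0%
- Rule of thumb (under 20%: precise; 20% to under 50%: moderately precise; 50% or more: imprecise) → precise

Link to the t-test: t = β̂₁ / SE(β̂₁) = 3.8162 / 0.1891 = 20.1809, the statistic for H₀: β₁ = 0.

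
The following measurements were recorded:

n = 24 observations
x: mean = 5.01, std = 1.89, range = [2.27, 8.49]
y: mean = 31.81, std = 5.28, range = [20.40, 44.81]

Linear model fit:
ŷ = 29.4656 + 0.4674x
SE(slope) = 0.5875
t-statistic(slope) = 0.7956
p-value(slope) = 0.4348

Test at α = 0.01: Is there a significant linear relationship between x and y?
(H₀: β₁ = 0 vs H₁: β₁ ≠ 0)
Since p-value = 0.4348 ≥ α = 0.01, fail to reject H₀ — the slope is not significantly different from 0.

Hypothesis test for the slope coefficient:

H₀: β₁ = 0 (no linear relationship)
H₁: β₁ ≠ 0 (linear relationship exists)

Test statistic: t = β̂₁ / SE(β̂₁) = 0.4674 / 0.5875 = 0.7956

The p-value (0.4348) is the probability, under H₀, of a t-statistic at least as extreme as |t| = 0.7956 (two-sided, df = n − 2 = 22).

Decision rule: reject H₀ if p-value < α.
p-value = 0.4348 ≥ α = 0.01 → fail to reject H₀.

There is not sufficient evidence at the 1% significance level to conclude that a linear relationship exists between x and y.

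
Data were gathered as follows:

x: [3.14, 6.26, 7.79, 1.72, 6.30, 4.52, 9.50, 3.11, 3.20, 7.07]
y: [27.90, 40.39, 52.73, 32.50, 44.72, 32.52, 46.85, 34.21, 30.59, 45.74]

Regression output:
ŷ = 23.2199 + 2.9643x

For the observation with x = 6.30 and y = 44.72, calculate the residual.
Residual = 2.8250

The residual is the difference between the actual value and the predicted value:

Residual = y - ŷ

Step 1: Calculate predicted value
ŷ = 23.2199 + 2.9643 × 6.30
ŷ = 41.8950

Step 2: Calculate residual
Residual = 44.72 - 41.8950
Residual = 2.8250

Interpretation: the model underestimates the actual value by 2.8250 at this point (positive residual → observation lies above the fitted line).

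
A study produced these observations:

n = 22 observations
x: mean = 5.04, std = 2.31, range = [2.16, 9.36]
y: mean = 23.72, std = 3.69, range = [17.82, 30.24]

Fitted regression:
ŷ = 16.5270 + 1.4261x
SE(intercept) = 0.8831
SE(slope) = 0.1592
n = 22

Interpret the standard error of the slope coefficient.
SE(slope) = 0.1592 measures the uncertainty in the estimated slope. The coefficient is estimated precisely (SE/|β̂₁| = 11.2%).

SE(β̂₁) = s / √Sxx, where s is the residual standard deviation and Sxx = Σ(x − x̄)². It is the yardstick for how far β̂₁ = 1.4261 could plausibly be from the true slope.

Relative precision:
- SE / |β̂₁| = 0.1592 / 1.4261 = 11.2%
- Rule of thumb (under 20%: precise; 20% to under 50%: moderately precise; 50% or more: imprecise) → precise

Rough 95% range (±2 SE): 1.4261 ± 0.3184 → (1.1077, 1.7445).

What drives SE(β̂₁): larger n (here n = 22) → smaller SE; wider spread of x values → smaller SE; more residual scatter → larger SE.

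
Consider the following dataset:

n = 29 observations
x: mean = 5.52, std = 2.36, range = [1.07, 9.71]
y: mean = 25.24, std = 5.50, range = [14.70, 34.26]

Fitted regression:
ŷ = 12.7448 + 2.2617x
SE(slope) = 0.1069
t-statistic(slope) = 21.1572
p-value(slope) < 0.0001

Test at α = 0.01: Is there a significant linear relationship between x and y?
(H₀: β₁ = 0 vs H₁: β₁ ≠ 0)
p-value < 0.0001 < α = 0.01, so we reject H₀. The relationship is significant.

Hypothesis test for the slope coefficient:

H₀: β₁ = 0 (no linear relationship)
H₁: β₁ ≠ 0 (linear relationship exists)

Test statistic: t = β̂₁ / SE(β̂₁) = 2.2617 / 0.1069 = 21.1572

The p-value (<0.0001) is the probability, under H₀, of a t-statistic at least as extreme as |t| = 21.1572 (two-sided, df = n − 2 = 27).

Decision rule: reject H₀ if p-value < α.
p-value < 0.0001 < α = 0.01 → reject H₀.

There is sufficient evidence at the 1% significance level to conclude that a linear relationship exists between x and y.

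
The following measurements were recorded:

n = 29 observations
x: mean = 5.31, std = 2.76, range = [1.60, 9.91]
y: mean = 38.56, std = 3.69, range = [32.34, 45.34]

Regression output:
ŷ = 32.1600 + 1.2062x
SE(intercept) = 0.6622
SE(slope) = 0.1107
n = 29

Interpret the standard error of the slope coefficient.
SE(β̂₁) = 0.1107 is the estimated standard deviation of the slope estimate across repeated samples; relative to β̂₁ = 1.2062 that is 9.2%, a precise estimate.

What SE measures:
- The standard error quantifies the sampling variability of the coefficient estimate
- It is the estimated standard deviation of β̂₁ across hypothetical repeated samples of the same size
- Smaller SE → more precise estimate

Relative precision:
- SE / |β̂₁| = 0.1107 / 1.2062 = 9.2%
- Rule of thumb (under 20%: precise; 20% to under 50%: moderately precise; 50% or more: imprecise) → precise

Link to interval estimation: a confidence interval for β₁ is β̂₁ ± t* × 0.1107, so SE sets the half-width per unit of t*.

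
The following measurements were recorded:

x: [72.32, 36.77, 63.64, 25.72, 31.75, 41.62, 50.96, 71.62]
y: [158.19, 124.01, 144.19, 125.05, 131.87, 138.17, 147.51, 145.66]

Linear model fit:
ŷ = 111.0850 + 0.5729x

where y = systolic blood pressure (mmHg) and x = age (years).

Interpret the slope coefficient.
For each additional year of age, predicted blood pressure increases by approximately 0.5729 mmHg.

The slope β₁ = 0.5729 gives the rate at which the fitted blood pressure changes with age.

Interpretation:
- Age up by 1 year → predicted blood pressure increases by 0.5729 mmHg
- This is a linear approximation: the same per-unit change is assumed across the whole observed x range
- The slope describes association in these data, not necessarily a causal effect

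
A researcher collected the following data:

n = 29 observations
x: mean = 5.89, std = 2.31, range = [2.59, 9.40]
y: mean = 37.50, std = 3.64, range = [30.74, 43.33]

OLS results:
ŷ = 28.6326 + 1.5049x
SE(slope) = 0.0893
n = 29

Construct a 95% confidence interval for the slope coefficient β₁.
The 95% CI for β₁ is (1.3217, 1.6881)

Confidence interval for the slope:

The 95% CI for β₁ is: β̂₁ ± t*(α/2, n-2) × SE(β̂₁)

Step 1: Find critical t-value
- Confidence level = 0.95
- Degrees of freedom = n - 2 = 29 - 2 = 27
- t*(α/2, 27) = 2.0518

Step 2: Calculate margin of error
Margin = 2.0518 × 0.0893 = 0.1832

Step 3: Construct interval
CI = 1.5049 ± 0.1832
CI = (1.3217, 1.6881)

Interpretation: We are 95% confident that the true slope β₁ lies between 1.3217 and 1.6881.
Since 0 is outside the interval, a two-sided test at α = 0.05 would reject H₀: β₁ = 0.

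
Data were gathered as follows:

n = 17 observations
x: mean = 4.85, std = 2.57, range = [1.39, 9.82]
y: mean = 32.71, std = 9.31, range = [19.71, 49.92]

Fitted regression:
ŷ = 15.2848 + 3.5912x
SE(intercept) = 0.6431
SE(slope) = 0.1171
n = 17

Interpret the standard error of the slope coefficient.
The slope 3.5912 is pinned down to within about ±0.1171 (one SE) by these data — relative uncertainty 3.3%, i.e. precise.

SE(β̂₁) = 0.1171 says: if we drew many samples of n = 17 from the same population and refit each time, the fitted slopes would scatter with a standard deviation of roughly 0.1171 around the true β₁.

Relative precision:
- SE / |β̂₁| = 0.1171 / 3.5912 = 3.3%
- Rule of thumb (under 20%: precise; 20% to under 50%: moderately precise; 50% or more: imprecise) → precise

Rough 95% range (±2 SE): 3.5912 ± 0.2342 → (3.3570, 3.8254).

What drives SE(β̂₁): more residual scatter → larger SE; wider spread of x values → smaller SE.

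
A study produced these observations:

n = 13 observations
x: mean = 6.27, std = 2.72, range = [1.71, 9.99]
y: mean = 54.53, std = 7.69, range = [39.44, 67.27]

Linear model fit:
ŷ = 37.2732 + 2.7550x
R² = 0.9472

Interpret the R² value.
About 94.72% of the variability in y is accounted for by the regression on x (R² = 0.9472) — a strong linear fit.

R² (coefficient of determination) measures the proportion of variance in y explained by the regression model.

Here R² = 0.9472:
- Explained: 94.72% of the variation in y
- Unexplained (residual): 100% − 94.72% = 5.28%
- Rule of thumb (below 0.3 weak; 0.3 to below 0.7 moderate; 0.7 and above strong) → strong

Note: R² never decreases when predictors are added, so it should not be used alone to compare models of different size.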